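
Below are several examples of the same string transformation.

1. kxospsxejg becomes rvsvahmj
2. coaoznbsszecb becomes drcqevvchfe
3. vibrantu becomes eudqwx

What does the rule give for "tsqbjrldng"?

Rule — shift every letter 3 places forward in the alphabet (wrapping around), then delete the first 2 characters.
For "tsqbjrldng", step one produces "wvtemuogqj"; step two turns that into "temuogqj".

temuogqj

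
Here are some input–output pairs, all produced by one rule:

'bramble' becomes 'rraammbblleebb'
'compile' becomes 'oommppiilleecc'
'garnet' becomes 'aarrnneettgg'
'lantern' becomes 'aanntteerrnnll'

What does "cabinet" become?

aabbiinneettcc

The rule is to double every character, then move the first 2 characters to the end (rotate left by 2).
For "cabinet", step one produces "ccaabbiinneett"; step two turns that into "aabbiinneettcc".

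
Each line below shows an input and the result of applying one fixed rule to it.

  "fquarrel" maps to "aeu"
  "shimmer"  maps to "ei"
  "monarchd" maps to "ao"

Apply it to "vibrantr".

ai

The transformation: sort the characters into alphabetical order, then keep only the vowels.
Starting from "vibrantr": after the first operation, "abinrrtv"; after the second, "ai".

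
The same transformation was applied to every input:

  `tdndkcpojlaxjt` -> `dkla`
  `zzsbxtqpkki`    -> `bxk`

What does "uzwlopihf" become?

In each case the input is transformed by: swap each adjacent pair of characters (1↔2, 3↔4, ...), then keep one character in every 3, starting at position 3 (positions 3rd, 6th, 9th, ...).
Starting from "uzwlopihf": after the first operation, "zulwpohif"; after the second, "lof".

lof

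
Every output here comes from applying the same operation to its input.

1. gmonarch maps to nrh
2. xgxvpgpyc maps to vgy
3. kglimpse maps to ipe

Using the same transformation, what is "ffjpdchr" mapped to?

pcr

The rule is to delete the first 3 characters, then keep every other character starting from the first (positions 1st, 3rd, 5th, ...).
Working it through for "ffjpdchr": intermediate "pdchr", final "pcr".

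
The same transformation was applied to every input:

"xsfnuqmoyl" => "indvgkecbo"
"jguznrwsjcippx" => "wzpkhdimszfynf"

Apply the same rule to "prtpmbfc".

hffjrcsv

Rule — swap each adjacent pair of characters (1↔2, 3↔4, ...), then shift every letter 10 places backward in the alphabet (wrapping around).
Working it through for "prtpmbfc": intermediate "rpptbmcf", final "hffjrcsv".
(Check on "jguznrwsjcippx": → "gjzurnswcjpixp" → "wzpkhdimszfynf" ✓)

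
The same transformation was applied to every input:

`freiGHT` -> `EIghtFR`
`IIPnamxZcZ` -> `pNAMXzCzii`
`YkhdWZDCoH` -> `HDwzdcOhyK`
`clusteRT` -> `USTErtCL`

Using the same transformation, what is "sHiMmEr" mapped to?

The transformation: move the first 2 characters to the end (rotate left by 2), then flip the case of every letter.
Applying that to "sHiMmEr" gives "ImMeRSh".

ImMeRSh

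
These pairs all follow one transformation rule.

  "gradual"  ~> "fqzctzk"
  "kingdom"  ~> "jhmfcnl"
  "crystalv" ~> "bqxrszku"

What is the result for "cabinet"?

bzahmds

Looking at the pairs, the operation is to shift every letter 1 place backward in the alphabet (wrapping around).
"cabinet" → "bzahmds".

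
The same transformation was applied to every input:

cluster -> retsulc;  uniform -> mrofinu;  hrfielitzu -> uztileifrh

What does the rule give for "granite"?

etinarg

The pattern: reverse the string.
Applying that to "granite" gives "etinarg".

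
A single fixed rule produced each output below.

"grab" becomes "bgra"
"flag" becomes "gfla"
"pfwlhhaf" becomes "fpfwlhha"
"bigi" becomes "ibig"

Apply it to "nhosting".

gnhostin

The pattern: move the last character to the front.
Applying that to "nhosting" gives "gnhostin".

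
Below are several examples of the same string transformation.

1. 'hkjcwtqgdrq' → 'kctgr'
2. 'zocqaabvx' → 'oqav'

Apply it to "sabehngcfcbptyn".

In each case the input is transformed by: keep every other character starting from the second (positions 2nd, 4th, 6th, ...).
On "sabehngcfcbptyn" that produces "aenccpy".

aenccpy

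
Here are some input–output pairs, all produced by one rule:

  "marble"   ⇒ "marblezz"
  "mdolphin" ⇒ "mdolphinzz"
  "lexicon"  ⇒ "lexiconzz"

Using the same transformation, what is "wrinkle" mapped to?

wrinklezz

The rule is to append "zz".
"wrinkle" → "wrinklezz".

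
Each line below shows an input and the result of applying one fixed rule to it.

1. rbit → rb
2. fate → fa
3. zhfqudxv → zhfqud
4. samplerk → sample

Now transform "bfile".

The transformation: delete the last 2 characters.
On "bfile" that produces "bfi".

bfi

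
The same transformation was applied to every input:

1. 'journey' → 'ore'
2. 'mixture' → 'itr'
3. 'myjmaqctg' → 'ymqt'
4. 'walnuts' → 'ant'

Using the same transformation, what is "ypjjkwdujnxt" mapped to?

pjwunt

In each case the input is transformed by: keep every other character starting from the second (positions 2nd, 4th, 6th, ...).
Applying that to "ypjjkwdujnxt" gives "pjwunt".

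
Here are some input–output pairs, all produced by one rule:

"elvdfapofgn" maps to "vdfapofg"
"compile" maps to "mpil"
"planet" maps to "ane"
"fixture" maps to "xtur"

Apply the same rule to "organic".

Each output is the input with this applied: move the first 2 characters to the end (rotate left by 2), then delete the last 3 characters.
On "organic": the first step gives "ganicor", and the second then gives "gani".
(Check on "fixture": → "xturefi" → "xtur" ✓)

gani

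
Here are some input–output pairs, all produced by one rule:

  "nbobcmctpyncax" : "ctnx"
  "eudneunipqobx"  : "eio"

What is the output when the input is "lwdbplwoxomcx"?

The pattern: delete the first 3 characters, then keep one character in every 3, starting at position 2 (positions 2nd, 5th, 8th, ...).
"lwdbplwoxomcx" → "bplwoxomcx" → "pom".
(Check on "eudneunipqobx": → "neunipqobx" → "eio" ✓)

pom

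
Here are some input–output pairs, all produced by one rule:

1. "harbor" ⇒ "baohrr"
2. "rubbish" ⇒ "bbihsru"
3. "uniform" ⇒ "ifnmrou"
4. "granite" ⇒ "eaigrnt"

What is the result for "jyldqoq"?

What's happening: sort the characters into alphabetical order, then swap each adjacent pair of characters (1↔2, 3↔4, ...).
Starting from "jyldqoq": after the first operation, "djloqqy"; after the second, "jdolqqy".

jdolqqy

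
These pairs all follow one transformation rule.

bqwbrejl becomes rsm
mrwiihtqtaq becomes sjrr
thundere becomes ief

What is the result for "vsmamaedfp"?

Looking at the pairs, the operation is to shift every letter 1 place forward in the alphabet (wrapping around), then keep one character in every 3, starting at position 2 (positions 2nd, 5th, 8th, ...).
Applying both steps to "vsmamaedfp": "wtnbnbfegq", then "tne".

tne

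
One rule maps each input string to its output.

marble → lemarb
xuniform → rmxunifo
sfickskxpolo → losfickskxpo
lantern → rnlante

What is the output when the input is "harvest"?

stharve

What's happening: move the last 2 characters to the front (rotate right by 2).
On "harvest" that produces "stharve".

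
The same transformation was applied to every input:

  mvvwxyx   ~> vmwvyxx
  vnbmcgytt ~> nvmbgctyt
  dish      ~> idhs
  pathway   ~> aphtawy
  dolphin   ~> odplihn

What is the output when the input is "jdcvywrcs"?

The rule is to swap each adjacent pair of characters (1↔2, 3↔4, ...).
Doing the same to "jdcvywrcs": "djvcwycrs".

djvcwycrs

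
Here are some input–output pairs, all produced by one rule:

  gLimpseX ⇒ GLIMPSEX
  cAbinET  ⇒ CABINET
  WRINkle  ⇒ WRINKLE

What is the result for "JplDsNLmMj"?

JPLDSNLMMJ

The pattern: convert every letter to uppercase.
Applying that to "JplDsNLmMj" gives "JPLDSNLMMJ".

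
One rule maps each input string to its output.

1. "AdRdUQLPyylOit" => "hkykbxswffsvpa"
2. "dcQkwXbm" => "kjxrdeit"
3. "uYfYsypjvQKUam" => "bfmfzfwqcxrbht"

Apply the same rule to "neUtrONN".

ulbayvuu

The rule is to shift every letter 7 places forward in the alphabet (wrapping around), then convert every letter to lowercase.
Starting from "neUtrONN": after the first operation, "ulBayVUU"; after the second, "ulbayvuu".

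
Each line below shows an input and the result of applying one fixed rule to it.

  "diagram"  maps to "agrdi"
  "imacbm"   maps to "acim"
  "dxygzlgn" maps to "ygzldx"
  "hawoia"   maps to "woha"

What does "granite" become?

anigr

The transformation: delete the last 2 characters, then move the first 2 characters to the end (rotate left by 2).
On "granite": the first step gives "grani", and the second then gives "anigr".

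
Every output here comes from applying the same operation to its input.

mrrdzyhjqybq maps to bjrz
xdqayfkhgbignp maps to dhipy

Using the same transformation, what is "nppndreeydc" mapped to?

cdep

The pattern: keep one character in every 3, starting at position 2 (positions 2nd, 5th, 8th, ...), then sort the characters into alphabetical order.
"nppndreeydc" → "pdec" → "cdep".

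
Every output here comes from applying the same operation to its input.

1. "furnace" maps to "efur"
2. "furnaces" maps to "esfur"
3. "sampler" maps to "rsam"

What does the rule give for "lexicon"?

Looking at the pairs, the operation is to move the first 3 characters to the end (rotate left by 3), then delete the first 3 characters.
Starting from "lexicon": after the first operation, "iconlex"; after the second, "nlex".
(Check on "furnace": → "nacefur" → "efur" ✓)

nlex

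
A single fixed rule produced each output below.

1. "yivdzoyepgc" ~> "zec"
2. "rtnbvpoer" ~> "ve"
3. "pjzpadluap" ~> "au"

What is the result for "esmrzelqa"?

Looking at the pairs, the operation is to delete the first 2 characters, then keep one character in every 3, starting at position 3 (positions 3rd, 6th, 9th, ...).
So "esmrzelqa" becomes "zq".

zq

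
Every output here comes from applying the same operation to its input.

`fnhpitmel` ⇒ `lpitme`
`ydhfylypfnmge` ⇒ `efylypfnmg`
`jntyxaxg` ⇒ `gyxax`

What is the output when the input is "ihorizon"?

nrizo

The pattern: delete the first 3 characters, then move the last character to the front.
Working it through for "ihorizon": intermediate "rizon", final "nrizo".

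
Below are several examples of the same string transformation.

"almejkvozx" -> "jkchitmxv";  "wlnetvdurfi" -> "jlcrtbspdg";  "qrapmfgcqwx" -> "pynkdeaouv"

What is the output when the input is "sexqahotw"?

cvoyfmru

Rule — delete the first character, then shift every letter 2 places backward in the alphabet (wrapping around).
Applying both steps to "sexqahotw": "exqahotw", then "cvoyfmru".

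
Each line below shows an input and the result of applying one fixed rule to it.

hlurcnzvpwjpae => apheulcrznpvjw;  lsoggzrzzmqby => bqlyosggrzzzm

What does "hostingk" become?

gnhksoit

Looking at the pairs, the operation is to move the last 3 characters to the front (rotate right by 3), then swap each adjacent pair of characters (1↔2, 3↔4, ...).
On "hostingk": the first step gives "ngkhosti", and the second then gives "gnhksoit".
(Check on "lsoggzrzzmqby": → "qbylsoggzrzzm" → "bqlyosggrzzzm" ✓)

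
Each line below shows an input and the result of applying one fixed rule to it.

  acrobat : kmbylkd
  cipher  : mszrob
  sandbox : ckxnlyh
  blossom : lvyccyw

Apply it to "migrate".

wsqbkdo

Looking at the pairs, the operation is to shift every letter 10 places forward in the alphabet (wrapping around).
On "migrate" that produces "wsqbkdo".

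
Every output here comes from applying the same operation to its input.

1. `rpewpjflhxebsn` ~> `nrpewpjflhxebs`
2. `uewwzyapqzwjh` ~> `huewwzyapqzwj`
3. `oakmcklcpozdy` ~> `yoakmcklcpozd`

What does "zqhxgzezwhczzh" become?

hzqhxgzezwhczz

What's happening: move the last character to the front.
Applying that to "zqhxgzezwhczzh" gives "hzqhxgzezwhczz".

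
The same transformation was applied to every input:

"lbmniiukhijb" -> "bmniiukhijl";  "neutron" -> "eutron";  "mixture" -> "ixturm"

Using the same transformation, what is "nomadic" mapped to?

Each output is the input with this applied: delete the last character, then move the first character to the end.
On "nomadic": the first step gives "nomadi", and the second then gives "omadin".

omadin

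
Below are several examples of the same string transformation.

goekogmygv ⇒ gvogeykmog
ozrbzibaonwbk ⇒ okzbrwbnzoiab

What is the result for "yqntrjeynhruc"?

ycqunrthrnjye

Rule — take characters alternately from the front and the back (1st, last, 2nd, 2nd-last, ...).
For "yqntrjeynhruc" the result is "ycqunrthrnjye".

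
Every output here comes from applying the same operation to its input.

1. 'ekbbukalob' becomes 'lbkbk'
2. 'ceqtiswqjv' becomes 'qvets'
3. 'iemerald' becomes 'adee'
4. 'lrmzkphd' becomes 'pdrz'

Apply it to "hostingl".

The rule is to keep every other character starting from the second (positions 2nd, 4th, 6th, ...), then move the last 2 characters to the front (rotate right by 2).
On "hostingl": the first step gives "otnl", and the second then gives "nlot".

nlot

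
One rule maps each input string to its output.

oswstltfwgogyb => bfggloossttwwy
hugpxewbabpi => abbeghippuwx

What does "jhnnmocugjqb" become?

Each output is the input with this applied: sort the characters into alphabetical order.
On "jhnnmocugjqb" that produces "bcghjjmnnoqu".

bcghjjmnnoqu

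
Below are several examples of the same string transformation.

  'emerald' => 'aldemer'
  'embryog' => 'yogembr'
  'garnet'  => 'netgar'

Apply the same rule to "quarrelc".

elcquarr

The transformation: move the last 3 characters to the front (rotate right by 3).
So "quarrelc" becomes "elcquarr".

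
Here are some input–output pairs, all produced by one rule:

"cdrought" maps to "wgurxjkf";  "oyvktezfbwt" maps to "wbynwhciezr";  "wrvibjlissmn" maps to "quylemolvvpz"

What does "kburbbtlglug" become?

jexueewojoxn

The pattern: swap the first and last characters, then shift every letter 3 places forward in the alphabet (wrapping around).
Working it through for "kburbbtlglug": intermediate "gburbbtlgluk", final "jexueewojoxn".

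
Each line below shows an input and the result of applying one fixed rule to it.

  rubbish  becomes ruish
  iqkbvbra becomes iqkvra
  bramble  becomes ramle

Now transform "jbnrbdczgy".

Each output is the input with this applied: remove every "b".
Doing the same to "jbnrbdczgy": "jnrdczgy".

jnrdczgy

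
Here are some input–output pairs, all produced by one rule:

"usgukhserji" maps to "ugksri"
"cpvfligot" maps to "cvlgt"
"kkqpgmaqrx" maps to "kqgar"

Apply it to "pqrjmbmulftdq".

In each case the input is transformed by: keep every other character starting from the first (positions 1st, 3rd, 5th, ...).
"pqrjmbmulftdq" → "prmmltq".

prmmltq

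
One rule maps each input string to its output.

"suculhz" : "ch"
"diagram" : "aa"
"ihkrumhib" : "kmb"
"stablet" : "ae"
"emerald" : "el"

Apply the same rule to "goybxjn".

The rule is to keep one character in every 3, starting at position 3 (positions 3rd, 6th, 9th, ...).
Doing the same to "goybxjn": "yj".

yj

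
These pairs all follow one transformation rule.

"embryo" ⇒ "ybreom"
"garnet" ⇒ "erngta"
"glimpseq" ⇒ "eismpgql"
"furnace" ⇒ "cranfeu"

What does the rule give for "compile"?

lmipceo

Rule — take characters alternately from the front and the back (1st, last, 2nd, 2nd-last, ...), then move the first 3 characters to the end (rotate left by 3).
On "compile" that produces "lmipceo".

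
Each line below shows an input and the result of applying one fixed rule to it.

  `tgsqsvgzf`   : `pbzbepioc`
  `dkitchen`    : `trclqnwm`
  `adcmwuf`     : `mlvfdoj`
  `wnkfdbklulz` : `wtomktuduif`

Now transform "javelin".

The transformation: shift every letter 9 places forward in the alphabet (wrapping around), then move the first character to the end.
Applying both steps to "javelin": "sjenurw", then "jenurws".

jenurws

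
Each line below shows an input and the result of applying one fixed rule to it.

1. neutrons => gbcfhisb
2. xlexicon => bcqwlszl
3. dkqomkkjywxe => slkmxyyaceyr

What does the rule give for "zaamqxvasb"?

pgojleaoon

Each output is the input with this applied: shift every letter 12 places backward in the alphabet (wrapping around), then reverse the string.
Applying that to "zaamqxvasb" gives "pgojleaoon".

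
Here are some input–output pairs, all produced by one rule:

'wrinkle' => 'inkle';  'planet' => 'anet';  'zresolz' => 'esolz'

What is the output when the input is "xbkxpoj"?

kxpoj

The pattern: delete the first 2 characters.
Doing the same to "xbkxpoj": "kxpoj".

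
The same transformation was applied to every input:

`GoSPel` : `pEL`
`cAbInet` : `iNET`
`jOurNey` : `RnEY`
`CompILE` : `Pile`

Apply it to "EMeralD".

RALd

The pattern: flip the case of every letter, then delete the first 3 characters.
Starting from "EMeralD": after the first operation, "emERALd"; after the second, "RALd".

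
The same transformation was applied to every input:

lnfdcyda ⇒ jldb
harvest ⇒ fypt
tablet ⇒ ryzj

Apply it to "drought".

bpms

Rule — shift every letter 2 places backward in the alphabet (wrapping around), then keep only the first 4 characters.
Applying both steps to "drought": "bpmsefr", then "bpms".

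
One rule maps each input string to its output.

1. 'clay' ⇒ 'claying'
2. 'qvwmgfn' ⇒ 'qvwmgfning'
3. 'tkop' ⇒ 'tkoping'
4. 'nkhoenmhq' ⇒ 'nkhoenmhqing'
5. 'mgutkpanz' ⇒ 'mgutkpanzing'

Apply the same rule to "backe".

Each output is the input with this applied: append "ing".
"backe" → "backeing".

backeing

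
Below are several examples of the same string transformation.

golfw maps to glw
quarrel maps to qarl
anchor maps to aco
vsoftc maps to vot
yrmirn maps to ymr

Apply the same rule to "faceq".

What's happening: keep every other character starting from the first (positions 1st, 3rd, 5th, ...).
Applying that to "faceq" gives "fcq".

fcq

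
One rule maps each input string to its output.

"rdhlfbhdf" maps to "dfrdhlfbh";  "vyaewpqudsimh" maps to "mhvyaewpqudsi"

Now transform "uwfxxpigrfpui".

uiuwfxxpigrfp

The pattern: move the last 2 characters to the front (rotate right by 2).
"uwfxxpigrfpui" → "uiuwfxxpigrfp".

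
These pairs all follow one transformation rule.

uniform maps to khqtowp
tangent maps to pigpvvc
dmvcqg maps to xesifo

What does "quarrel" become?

What's happening: move the first 2 characters to the end (rotate left by 2), then shift every letter 2 places forward in the alphabet (wrapping around).
Starting from "quarrel": after the first operation, "arrelqu"; after the second, "cttgnsw".

cttgnsw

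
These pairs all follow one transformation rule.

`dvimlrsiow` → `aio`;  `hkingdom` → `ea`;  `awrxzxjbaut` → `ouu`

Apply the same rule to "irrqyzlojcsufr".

Rule — shift every letter 3 places backward in the alphabet (wrapping around), then keep only the vowels.
For "irrqyzlojcsufr", step one produces "foonvwilgzprco"; step two turns that into "ooio".

ooio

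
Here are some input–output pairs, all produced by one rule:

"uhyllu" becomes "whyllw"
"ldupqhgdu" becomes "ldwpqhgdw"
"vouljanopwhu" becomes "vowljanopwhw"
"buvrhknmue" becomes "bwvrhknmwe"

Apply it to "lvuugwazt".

lvwwgwazt

The pattern: replace every "u" with "w".
Doing the same to "lvuugwazt": "lvwwgwazt".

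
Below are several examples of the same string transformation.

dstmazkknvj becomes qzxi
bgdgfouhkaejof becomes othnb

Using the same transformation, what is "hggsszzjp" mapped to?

Looking at the pairs, the operation is to shift every letter 13 places forward in the alphabet (wrapping around) — i.e. ROT13, then keep one character in every 3, starting at position 1 (positions 1st, 4th, 7th, ...).
Starting from "hggsszzjp": after the first operation, "uttffmmwc"; after the second, "ufm".

ufm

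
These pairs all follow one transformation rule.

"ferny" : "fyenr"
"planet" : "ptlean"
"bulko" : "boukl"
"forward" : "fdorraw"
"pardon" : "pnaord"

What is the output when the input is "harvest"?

Each output is the input with this applied: take characters alternately from the front and the back (1st, last, 2nd, 2nd-last, ...).
For "harvest" the result is "htasrev".

htasrev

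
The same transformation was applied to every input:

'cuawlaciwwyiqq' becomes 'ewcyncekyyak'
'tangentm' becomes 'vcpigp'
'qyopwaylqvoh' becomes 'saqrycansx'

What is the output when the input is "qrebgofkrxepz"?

stgdiqhmtzg

In each case the input is transformed by: shift every letter 2 places forward in the alphabet (wrapping around), then delete the last 2 characters.
Applying both steps to "qrebgofkrxepz": "stgdiqhmtzgrb", then "stgdiqhmtzg".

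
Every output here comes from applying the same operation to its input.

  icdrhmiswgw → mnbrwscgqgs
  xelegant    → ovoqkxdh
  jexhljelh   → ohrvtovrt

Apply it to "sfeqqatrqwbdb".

poaakdbaglnlc

Each output is the input with this applied: move the first character to the end, then shift every letter 10 places forward in the alphabet (wrapping around).
Working it through for "sfeqqatrqwbdb": intermediate "feqqatrqwbdbs", final "poaakdbaglnlc".
(Check on "xelegant": → "elegantx" → "ovoqkxdh" ✓)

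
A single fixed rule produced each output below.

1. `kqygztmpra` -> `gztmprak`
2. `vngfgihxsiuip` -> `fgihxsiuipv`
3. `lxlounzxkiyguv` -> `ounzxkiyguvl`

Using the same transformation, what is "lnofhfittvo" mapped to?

Each output is the input with this applied: move the first 3 characters to the end (rotate left by 3), then delete the last 2 characters.
Working it through for "lnofhfittvo": intermediate "fhfittvolno", final "fhfittvol".

fhfittvol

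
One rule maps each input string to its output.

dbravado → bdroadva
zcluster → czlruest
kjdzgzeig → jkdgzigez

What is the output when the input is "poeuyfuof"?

In each case the input is transformed by: move the first character to the end, then take characters alternately from the front and the back (1st, last, 2nd, 2nd-last, ...).
Applying that to "poeuyfuof" gives "opefuoyuf".

opefuoyuf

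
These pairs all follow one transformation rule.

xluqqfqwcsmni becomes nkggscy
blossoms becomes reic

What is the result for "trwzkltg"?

jmaj

In each case the input is transformed by: shift every letter 10 places backward in the alphabet (wrapping around), then keep every other character starting from the first (positions 1st, 3rd, 5th, ...).
Applying both steps to "trwzkltg": "jhmpabjw", then "jmaj".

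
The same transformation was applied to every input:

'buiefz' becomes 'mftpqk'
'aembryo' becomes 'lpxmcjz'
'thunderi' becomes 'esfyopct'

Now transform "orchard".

zcnslco

In each case the input is transformed by: shift every letter 11 places forward in the alphabet (wrapping around).
For "orchard" the result is "zcnslco".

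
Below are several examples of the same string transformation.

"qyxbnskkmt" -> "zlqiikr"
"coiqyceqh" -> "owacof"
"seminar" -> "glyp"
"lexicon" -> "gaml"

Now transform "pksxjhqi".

The transformation: delete the first 3 characters, then shift every letter 2 places backward in the alphabet (wrapping around).
For "pksxjhqi" the result is "vhfog".

vhfog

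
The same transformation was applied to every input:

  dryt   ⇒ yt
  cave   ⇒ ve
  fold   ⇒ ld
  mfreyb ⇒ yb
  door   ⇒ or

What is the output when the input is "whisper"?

er

The pattern: keep only the last 2 characters.
For "whisper" the result is "er".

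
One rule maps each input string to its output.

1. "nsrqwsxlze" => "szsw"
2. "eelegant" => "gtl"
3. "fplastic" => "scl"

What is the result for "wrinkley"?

kyi

Each output is the input with this applied: swap the front and back halves of the string, then keep one character in every 3, starting at position 1 (positions 1st, 4th, 7th, ...).
Working it through for "wrinkley": intermediate "kleywrin", final "kyi".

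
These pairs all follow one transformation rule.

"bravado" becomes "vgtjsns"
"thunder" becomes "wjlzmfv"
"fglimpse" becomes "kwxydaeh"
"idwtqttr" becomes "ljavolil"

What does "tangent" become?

fllsfyw

The pattern: shift every letter 8 places backward in the alphabet (wrapping around), then move the last 2 characters to the front (rotate right by 2).
On "tangent": the first step gives "lsfywfl", and the second then gives "fllsfyw".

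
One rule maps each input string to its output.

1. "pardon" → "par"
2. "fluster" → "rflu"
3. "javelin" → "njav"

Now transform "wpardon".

The transformation: move the first 3 characters to the end (rotate left by 3), then delete the first 3 characters.
Applying both steps to "wpardon": "rdonwpa", then "nwpa".

nwpa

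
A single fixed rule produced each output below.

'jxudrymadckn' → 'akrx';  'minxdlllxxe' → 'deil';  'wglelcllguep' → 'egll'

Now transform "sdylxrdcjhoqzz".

In each case the input is transformed by: keep one character in every 3, starting at position 2 (positions 2nd, 5th, 8th, ...), then sort the characters into alphabetical order.
"sdylxrdcjhoqzz" → "dxcoz" → "cdoxz".
(Check on "wglelcllguep": → "glle" → "egll" ✓)

cdoxz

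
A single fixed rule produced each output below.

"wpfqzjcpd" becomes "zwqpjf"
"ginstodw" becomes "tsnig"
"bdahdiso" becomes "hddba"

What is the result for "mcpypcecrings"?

yrppmieccc

Each output is the input with this applied: delete the last 3 characters, then sort the characters into reverse alphabetical order.
"mcpypcecrings" → "mcpypcecri" → "yrppmieccc".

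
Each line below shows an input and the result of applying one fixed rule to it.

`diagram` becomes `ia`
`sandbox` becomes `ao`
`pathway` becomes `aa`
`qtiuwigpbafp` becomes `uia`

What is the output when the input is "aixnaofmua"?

Each output is the input with this applied: keep every other character starting from the second (positions 2nd, 4th, 6th, ...), then keep only the vowels.
On "aixnaofmua" that produces "ioa".

ioa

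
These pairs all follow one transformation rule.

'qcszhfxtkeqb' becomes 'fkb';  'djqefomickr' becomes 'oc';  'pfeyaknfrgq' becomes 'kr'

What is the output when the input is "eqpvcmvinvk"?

mn

The rule is to delete the first 3 characters, then keep one character in every 3, starting at position 3 (positions 3rd, 6th, 9th, ...).
Doing the same to "eqpvcmvinvk": "mn".
(Check on "djqefomickr": → "efomickr" → "oc" ✓)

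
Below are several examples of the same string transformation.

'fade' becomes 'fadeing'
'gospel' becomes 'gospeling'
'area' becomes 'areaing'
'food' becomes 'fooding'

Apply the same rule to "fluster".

flustering

Looking at the pairs, the operation is to append "ing".
For "fluster" the result is "flustering".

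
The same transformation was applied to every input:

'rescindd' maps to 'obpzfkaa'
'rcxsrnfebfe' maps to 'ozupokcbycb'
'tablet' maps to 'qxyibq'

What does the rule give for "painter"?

mxfkqbo

The pattern: shift every letter 3 places backward in the alphabet (wrapping around).
On "painter" that produces "mxfkqbo".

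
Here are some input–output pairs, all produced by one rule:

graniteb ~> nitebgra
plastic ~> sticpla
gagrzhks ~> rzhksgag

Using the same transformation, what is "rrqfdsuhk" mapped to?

fdsuhkrrq

The pattern: move the first 3 characters to the end (rotate left by 3).
Applying that to "rrqfdsuhk" gives "fdsuhkrrq".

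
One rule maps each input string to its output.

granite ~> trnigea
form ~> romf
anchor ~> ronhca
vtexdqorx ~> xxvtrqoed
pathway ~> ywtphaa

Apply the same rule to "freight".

trihgfe

The transformation: sort the characters into reverse alphabetical order.
Applying that to "freight" gives "trihgfe".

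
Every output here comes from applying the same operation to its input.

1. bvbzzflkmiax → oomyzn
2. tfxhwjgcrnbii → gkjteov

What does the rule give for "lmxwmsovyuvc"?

ykzbli

The rule is to keep every other character starting from the first (positions 1st, 3rd, 5th, ...), then shift every letter 13 places forward in the alphabet (wrapping around) — i.e. ROT13.
For "lmxwmsovyuvc", step one produces "lxmoyv"; step two turns that into "ykzbli".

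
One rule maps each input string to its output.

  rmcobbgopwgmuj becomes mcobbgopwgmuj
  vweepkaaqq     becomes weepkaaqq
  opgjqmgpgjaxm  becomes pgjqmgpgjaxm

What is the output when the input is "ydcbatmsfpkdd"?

The pattern: delete the first character.
For "ydcbatmsfpkdd" the result is "dcbatmsfpkdd".

dcbatmsfpkdd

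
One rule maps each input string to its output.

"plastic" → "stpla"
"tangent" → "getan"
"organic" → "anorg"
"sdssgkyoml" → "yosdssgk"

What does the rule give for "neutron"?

The rule is to delete the last 2 characters, then move the last 2 characters to the front (rotate right by 2).
Working it through for "neutron": intermediate "neutr", final "trneu".
(Check on "organic": → "organ" → "anorg" ✓)

trneu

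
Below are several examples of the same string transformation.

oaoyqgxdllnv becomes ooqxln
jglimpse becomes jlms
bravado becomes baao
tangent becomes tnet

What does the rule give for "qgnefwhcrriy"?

In each case the input is transformed by: keep every other character starting from the first (positions 1st, 3rd, 5th, ...).
For "qgnefwhcrriy" the result is "qnfhri".

qnfhri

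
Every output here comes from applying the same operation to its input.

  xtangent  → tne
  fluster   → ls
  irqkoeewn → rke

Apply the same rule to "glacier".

In each case the input is transformed by: delete the last 2 characters, then keep every other character starting from the second (positions 2nd, 4th, 6th, ...).
Starting from "glacier": after the first operation, "glaci"; after the second, "lc".

lc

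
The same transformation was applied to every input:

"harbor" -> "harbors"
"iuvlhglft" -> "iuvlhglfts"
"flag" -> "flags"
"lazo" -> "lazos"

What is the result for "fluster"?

Looking at the pairs, the operation is to append "s".
Doing the same to "fluster": "flusters".

flusters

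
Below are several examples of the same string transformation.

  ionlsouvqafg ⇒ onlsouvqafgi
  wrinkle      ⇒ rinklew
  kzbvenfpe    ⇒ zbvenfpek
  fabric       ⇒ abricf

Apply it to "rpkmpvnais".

pkmpvnaisr

What's happening: move the first character to the end.
Doing the same to "rpkmpvnais": "pkmpvnaisr".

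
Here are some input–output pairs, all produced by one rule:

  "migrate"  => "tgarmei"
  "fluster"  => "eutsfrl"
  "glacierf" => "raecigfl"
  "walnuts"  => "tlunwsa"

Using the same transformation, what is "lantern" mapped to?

rnetlna

The transformation: take characters alternately from the front and the back (1st, last, 2nd, 2nd-last, ...), then move the first 3 characters to the end (rotate left by 3).
Starting from "lantern": after the first operation, "lnarnet"; after the second, "rnetlna".
(Check on "glacierf": → "gflraeci" → "raecigfl" ✓)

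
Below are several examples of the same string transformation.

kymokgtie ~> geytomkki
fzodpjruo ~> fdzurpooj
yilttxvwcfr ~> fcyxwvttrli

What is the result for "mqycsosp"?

mcyssqpo

The rule is to sort the characters into reverse alphabetical order, then move the last 2 characters to the front (rotate right by 2).
Working it through for "mqycsosp": intermediate "yssqpomc", final "mcyssqpo".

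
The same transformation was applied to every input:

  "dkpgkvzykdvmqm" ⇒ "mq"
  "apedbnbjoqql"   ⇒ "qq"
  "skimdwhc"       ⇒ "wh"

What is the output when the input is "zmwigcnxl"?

The rule is to move the last 3 characters to the front (rotate right by 3), then keep only the first 2 characters.
Starting from "zmwigcnxl": after the first operation, "nxlzmwigc"; after the second, "nx".

nx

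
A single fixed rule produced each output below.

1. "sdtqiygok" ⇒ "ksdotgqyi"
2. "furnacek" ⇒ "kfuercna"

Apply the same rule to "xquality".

yxqtuial

The rule is to swap the first and last characters, then take characters alternately from the front and the back (1st, last, 2nd, 2nd-last, ...).
Applying that to "xquality" gives "yxqtuial".
(Check on "sdtqiygok": → "kdtqiygos" → "ksdotgqyi" ✓)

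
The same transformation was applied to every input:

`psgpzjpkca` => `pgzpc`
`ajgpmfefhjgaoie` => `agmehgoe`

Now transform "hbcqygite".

Rule — keep every other character starting from the first (positions 1st, 3rd, 5th, ...).
"hbcqygite" → "hcyie".

hcyie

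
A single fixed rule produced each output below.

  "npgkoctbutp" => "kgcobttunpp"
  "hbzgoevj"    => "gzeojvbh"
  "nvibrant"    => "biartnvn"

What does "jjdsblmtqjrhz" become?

The transformation: move the first 2 characters to the end (rotate left by 2), then swap each adjacent pair of characters (1↔2, 3↔4, ...).
"jjdsblmtqjrhz" → "dsblmtqjrhzjj" → "sdlbtmjqhrjzj".

sdlbtmjqhrjzj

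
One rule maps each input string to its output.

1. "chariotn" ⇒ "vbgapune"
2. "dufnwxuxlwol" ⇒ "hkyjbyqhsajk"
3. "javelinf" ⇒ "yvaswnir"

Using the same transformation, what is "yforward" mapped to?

The pattern: swap the front and back halves of the string, then shift every letter 13 places forward in the alphabet (wrapping around) — i.e. ROT13.
So "yforward" becomes "jneqlsbe".

jneqlsbe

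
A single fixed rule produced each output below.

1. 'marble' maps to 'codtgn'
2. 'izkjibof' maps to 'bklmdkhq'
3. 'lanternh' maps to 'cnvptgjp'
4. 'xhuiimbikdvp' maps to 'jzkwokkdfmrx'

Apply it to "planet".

nrpcvg

What's happening: swap each adjacent pair of characters (1↔2, 3↔4, ...), then shift every letter 2 places forward in the alphabet (wrapping around).
Starting from "planet": after the first operation, "lpnate"; after the second, "nrpcvg".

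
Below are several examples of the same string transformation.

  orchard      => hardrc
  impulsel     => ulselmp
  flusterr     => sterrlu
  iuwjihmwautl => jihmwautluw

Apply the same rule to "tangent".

gentan

What's happening: delete the first character, then move the first 2 characters to the end (rotate left by 2).
Applying both steps to "tangent": "angent", then "gentan".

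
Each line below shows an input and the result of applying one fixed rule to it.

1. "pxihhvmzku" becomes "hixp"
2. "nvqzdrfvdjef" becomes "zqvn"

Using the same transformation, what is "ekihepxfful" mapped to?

hike

Each output is the input with this applied: reverse the string, then keep only the last 4 characters.
Working it through for "ekihepxfful": intermediate "luffxpehike", final "hike".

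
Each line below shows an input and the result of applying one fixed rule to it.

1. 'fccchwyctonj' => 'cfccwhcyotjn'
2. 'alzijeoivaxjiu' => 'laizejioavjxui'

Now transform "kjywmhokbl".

Each output is the input with this applied: swap each adjacent pair of characters (1↔2, 3↔4, ...).
"kjywmhokbl" → "jkwyhmkolb".

jkwyhmkolb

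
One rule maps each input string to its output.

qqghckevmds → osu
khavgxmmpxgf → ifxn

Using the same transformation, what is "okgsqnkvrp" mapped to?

ovz

Rule — keep one character in every 3, starting at position 3 (positions 3rd, 6th, 9th, ...), then shift every letter 8 places forward in the alphabet (wrapping around).
Working it through for "okgsqnkvrp": intermediate "gnr", final "ovz".
(Check on "khavgxmmpxgf": → "axpf" → "ifxn" ✓)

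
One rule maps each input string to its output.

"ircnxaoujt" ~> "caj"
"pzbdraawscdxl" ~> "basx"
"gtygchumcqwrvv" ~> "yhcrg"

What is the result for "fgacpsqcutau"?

asuu

What's happening: move the first character to the end, then keep one character in every 3, starting at position 2 (positions 2nd, 5th, 8th, ...).
On "fgacpsqcutau": the first step gives "gacpsqcutauf", and the second then gives "asuu".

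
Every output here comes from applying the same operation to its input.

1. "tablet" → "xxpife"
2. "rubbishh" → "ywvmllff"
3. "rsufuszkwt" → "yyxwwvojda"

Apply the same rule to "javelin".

The transformation: shift every letter 4 places forward in the alphabet (wrapping around), then sort the characters into reverse alphabetical order.
Applying that to "javelin" gives "zrpnmie".
(Check on "rsufuszkwt": → "vwyjywdoax" → "yyxwwvojda" ✓)

zrpnmie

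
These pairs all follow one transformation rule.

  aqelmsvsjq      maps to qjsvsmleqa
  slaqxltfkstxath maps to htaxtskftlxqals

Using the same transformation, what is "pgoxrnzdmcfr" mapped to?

Rule — reverse the string.
On "pgoxrnzdmcfr" that produces "rfcmdznrxogp".

rfcmdznrxogp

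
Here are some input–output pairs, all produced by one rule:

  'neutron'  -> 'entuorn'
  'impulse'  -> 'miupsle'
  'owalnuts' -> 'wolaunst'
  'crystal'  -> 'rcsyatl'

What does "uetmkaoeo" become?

eumtakeoo

The transformation: swap each adjacent pair of characters (1↔2, 3↔4, ...).
So "uetmkaoeo" becomes "eumtakeoo".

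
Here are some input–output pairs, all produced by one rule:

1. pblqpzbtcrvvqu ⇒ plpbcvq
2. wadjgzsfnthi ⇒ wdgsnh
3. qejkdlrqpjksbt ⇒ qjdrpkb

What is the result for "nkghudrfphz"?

In each case the input is transformed by: keep every other character starting from the first (positions 1st, 3rd, 5th, ...).
For "nkghudrfphz" the result is "ngurpz".

ngurpz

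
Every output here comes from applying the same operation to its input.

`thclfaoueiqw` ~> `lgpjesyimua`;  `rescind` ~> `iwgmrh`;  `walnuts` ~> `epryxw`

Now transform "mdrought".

Rule — shift every letter 4 places forward in the alphabet (wrapping around), then delete the first character.
Working it through for "mdrought": intermediate "qhvsyklx", final "hvsyklx".
(Check on "rescind": → "viwgmrh" → "iwgmrh" ✓)

hvsyklx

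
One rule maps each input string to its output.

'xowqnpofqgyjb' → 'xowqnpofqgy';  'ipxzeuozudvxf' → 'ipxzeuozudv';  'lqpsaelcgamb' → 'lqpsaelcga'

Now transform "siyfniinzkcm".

siyfniinzk

In each case the input is transformed by: delete the last 2 characters.
For "siyfniinzkcm" the result is "siyfniinzk".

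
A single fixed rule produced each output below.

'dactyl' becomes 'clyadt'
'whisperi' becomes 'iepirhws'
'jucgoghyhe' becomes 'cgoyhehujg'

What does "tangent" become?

nnetatg

In each case the input is transformed by: swap each adjacent pair of characters (1↔2, 3↔4, ...), then move the first 3 characters to the end (rotate left by 3).
Starting from "tangent": after the first operation, "atgnnet"; after the second, "nnetatg".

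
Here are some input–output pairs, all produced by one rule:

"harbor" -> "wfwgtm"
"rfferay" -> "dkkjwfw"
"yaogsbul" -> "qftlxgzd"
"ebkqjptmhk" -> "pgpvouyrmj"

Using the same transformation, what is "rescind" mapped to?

The pattern: shift every letter 5 places forward in the alphabet (wrapping around), then swap the first and last characters.
Applying that to "rescind" gives "ijxhnsw".

ijxhnsw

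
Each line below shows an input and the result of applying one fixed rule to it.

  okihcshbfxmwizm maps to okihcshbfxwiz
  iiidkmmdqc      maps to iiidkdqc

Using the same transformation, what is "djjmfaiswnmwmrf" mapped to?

Rule — remove every "m".
For "djjmfaiswnmwmrf" the result is "djjfaiswnwrf".

djjfaiswnwrf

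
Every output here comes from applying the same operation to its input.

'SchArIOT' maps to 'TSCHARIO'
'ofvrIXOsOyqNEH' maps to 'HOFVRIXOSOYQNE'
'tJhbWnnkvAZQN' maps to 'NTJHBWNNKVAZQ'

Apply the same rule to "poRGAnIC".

In each case the input is transformed by: move the last character to the front, then convert every letter to uppercase.
"poRGAnIC" → "CpoRGAnI" → "CPORGANI".

CPORGANI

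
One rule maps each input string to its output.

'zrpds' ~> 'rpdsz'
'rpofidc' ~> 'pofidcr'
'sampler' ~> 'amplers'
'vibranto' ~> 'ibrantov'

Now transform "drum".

rumd

Looking at the pairs, the operation is to move the first character to the end.
Applying that to "drum" gives "rumd".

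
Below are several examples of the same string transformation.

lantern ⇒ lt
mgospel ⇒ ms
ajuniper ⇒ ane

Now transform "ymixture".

In each case the input is transformed by: move the last character to the front, then keep one character in every 3, starting at position 2 (positions 2nd, 5th, 8th, ...).
Applying that to "ymixture" gives "yxr".

yxr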